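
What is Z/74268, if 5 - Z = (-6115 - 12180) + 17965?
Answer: 335/74268 ≈ 0.0045107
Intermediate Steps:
Z = 335 (Z = 5 - ((-6115 - 12180) + 17965) = 5 - (-18295 + 17965) = 5 - 1*(-330) = 5 + 330 = 335)
Z/74268 = 335/74268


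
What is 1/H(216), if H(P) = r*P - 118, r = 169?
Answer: 1/36386 ≈ 2.7483e-5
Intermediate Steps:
H(P) = -118 + 169*P (H(P) = 169*P - 118 = -118 + 169*P)
1/H(216) = 1/(-118 + 169*216) = 1/(-118 + 36504) = 1/36386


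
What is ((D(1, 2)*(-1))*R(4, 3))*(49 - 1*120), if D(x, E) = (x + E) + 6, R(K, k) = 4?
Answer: 2556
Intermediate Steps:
D(x, E) = 6 + E + x (D(x, E) = (E + x) + 6 = 6 + E + x)
((D(1, 2)*(-1))*R(4, 3))*(49 - 1*120) = (((6 + 2 + 1)*(-1))*4)*(49 - 1*120) = ((9*(-1))*4)*(49 - 120) = -9*4*(-71) = -36*(-71) = 2556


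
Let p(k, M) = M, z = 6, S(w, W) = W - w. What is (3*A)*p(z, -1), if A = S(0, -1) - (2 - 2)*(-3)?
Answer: 3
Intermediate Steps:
A = -1 (A = (-1 - 1*0) - (2 - 2)*(-3) = (-1 + 0) - 0*(-3) = -1 - 1*0 = -1 + 0 = -1)
(3*A)*p(z, -1) = (3*(-1))*(-1) = -3*(-1) = 3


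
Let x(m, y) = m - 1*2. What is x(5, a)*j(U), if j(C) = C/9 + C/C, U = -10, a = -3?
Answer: -⅓ ≈ -0.33333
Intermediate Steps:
j(C) = 1 + C/9 (j(C) = C*(⅑) + 1 = C/9 + 1 = 1 + C/9)
x(m, y) = -2 + m (x(m, y) = m - 2 = -2 + m)
x(5, a)*j(U) = (-2 + 5)*(1 + (⅑)*(-10)) = 3*(1 - 10/9) = 3*(-⅑) = -⅓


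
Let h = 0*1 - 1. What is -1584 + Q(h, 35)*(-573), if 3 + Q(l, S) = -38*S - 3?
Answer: 763944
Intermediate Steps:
h = -1 (h = 0 - 1 = -1)
Q(l, S) = -6 - 38*S (Q(l, S) = -3 + (-38*S - 3) = -3 + (-3 - 38*S) = -6 - 38*S)
-1584 + Q(h, 35)*(-573) = -1584 + (-6 - 38*35)*(-573) = -1584 + (-6 - 1330)*(-573) = -1584 - 1336*(-573) = -1584 + 765528 = 763944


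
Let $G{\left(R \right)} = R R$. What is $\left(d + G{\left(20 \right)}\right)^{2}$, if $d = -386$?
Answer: $196$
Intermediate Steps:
$G{\left(R \right)} = R^{2}$
$\left(d + G{\left(20 \right)}\right)^{2} = \left(-386 + 20^{2}\right)^{2} = \left(-386 + 400\right)^{2} = 14^{2} = 196$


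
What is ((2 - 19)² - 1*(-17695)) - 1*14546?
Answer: 3438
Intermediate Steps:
((2 - 19)² - 1*(-17695)) - 1*14546 = ((-17)² + 17695) - 14546 = (289 + 17695) - 14546 = 17984 - 14546 = 3438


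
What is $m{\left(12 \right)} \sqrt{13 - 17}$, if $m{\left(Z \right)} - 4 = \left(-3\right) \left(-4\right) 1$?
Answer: $32 i \approx 32.0 i$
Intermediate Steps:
$m{\left(Z \right)} = 16$ ($m{\left(Z \right)} = 4 + \left(-3\right) \left(-4\right) 1 = 4 + 12 \cdot 1 = 4 + 12 = 16$)
$m{\left(12 \right)} \sqrt{13 - 17} = 16 \sqrt{13 - 17} = 16 \sqrt{-4} = 16 \cdot 2 i = 32 i$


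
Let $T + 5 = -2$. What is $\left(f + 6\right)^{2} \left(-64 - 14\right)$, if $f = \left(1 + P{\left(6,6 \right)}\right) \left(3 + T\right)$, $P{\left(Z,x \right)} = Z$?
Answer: $-37752$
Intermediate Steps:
$T = -7$ ($T = -5 - 2 = -7$)
$f = -28$ ($f = \left(1 + 6\right) \left(3 - 7\right) = 7 \left(-4\right) = -28$)
$\left(f + 6\right)^{2} \left(-64 - 14\right) = \left(-28 + 6\right)^{2} \left(-64 - 14\right) = \left(-22\right)^{2} \left(-78\right) = 484 \left(-78\right) = -37752$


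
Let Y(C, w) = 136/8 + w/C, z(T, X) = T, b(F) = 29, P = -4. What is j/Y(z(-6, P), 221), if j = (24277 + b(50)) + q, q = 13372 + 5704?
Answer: -260292/119 ≈ -2187.3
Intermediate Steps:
q = 19076
j = 43382 (j = (24277 + 29) + 19076 = 24306 + 19076 = 43382)
Y(C, w) = 17 + w/C (Y(C, w) = 136*(⅛) + w/C = 17 + w/C)
j/Y(z(-6, P), 221) = 43382/(17 + 221/(-6)) = 43382/(17 + 221*(-⅙)) = 43382/(17 - 221/6) = 43382/(-119/6) = 43382*(-6/119) = -260292/119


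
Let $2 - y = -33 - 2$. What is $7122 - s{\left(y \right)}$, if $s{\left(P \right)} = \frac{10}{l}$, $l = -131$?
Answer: $\frac{932992}{131} \approx 7122.1$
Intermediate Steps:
$y = 37$ ($y = 2 - \left(-33 - 2\right) = 2 - -35 = 2 + 35 = 37$)
$s{\left(P \right)} = - \frac{10}{131}$ ($s{\left(P \right)} = \frac{10}{-131} = 10 \left(- \frac{1}{131}\right) = - \frac{10}{131}$)
$7122 - s{\left(y \right)} = 7122 - - \frac{10}{131} = 7122 + \frac{10}{131} = \frac{932992}{131}$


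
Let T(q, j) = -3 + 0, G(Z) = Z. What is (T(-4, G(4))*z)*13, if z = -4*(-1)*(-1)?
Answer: 156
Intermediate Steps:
T(q, j) = -3
z = -4 (z = 4*(-1) = -4)
(T(-4, G(4))*z)*13 = -3*(-4)*13 = 12*13 = 156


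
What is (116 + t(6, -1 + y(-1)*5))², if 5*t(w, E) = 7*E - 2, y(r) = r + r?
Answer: 251001/25 ≈ 10040.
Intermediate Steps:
y(r) = 2*r
t(w, E) = -⅖ + 7*E/5 (t(w, E) = (7*E - 2)/5 = (-2 + 7*E)/5 = -⅖ + 7*E/5)
(116 + t(6, -1 + y(-1)*5))² = (116 + (-⅖ + 7*(-1 + (2*(-1))*5)/5))² = (116 + (-⅖ + 7*(-1 - 2*5)/5))² = (116 + (-⅖ + 7*(-1 - 10)/5))² = (116 + (-⅖ + (7/5)*(-11)))² = (116 + (-⅖ - 77/5))² = (116 - 79/5)² = (501/5)² = 251001/25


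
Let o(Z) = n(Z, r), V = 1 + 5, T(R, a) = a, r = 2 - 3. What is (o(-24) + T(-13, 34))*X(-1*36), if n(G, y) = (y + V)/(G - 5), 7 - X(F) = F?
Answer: 42183/29 ≈ 1454.6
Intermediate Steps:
X(F) = 7 - F
r = -1
V = 6
n(G, y) = (6 + y)/(-5 + G) (n(G, y) = (y + 6)/(G - 5) = (6 + y)/(-5 + G))
o(Z) = 5/(-5 + Z) (o(Z) = (6 - 1)/(-5 + Z) = 5/(-5 + Z))
(o(-24) + T(-13, 34))*X(-1*36) = (5/(-5 - 24) + 34)*(7 - (-1)*36) = (5/(-29) + 34)*(7 - 1*(-36)) = (5*(-1/29) + 34)*(7 + 36) = (-5/29 + 34)*43 = (981/29)*43 = 42183/29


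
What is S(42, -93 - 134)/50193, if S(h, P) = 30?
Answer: 10/16731 ≈ 0.00059769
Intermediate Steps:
S(42, -93 - 134)/50193 = 30/50193 = 30*(1/50193) = 10/16731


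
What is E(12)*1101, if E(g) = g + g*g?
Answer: 171756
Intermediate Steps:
E(g) = g + g**2
E(12)*1101 = (12*(1 + 12))*1101 = (12*13)*1101 = 156*1101 = 171756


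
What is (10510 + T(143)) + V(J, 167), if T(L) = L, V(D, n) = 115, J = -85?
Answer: 10768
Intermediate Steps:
(10510 + T(143)) + V(J, 167) = (10510 + 143) + 115 = 10653 + 115 = 10768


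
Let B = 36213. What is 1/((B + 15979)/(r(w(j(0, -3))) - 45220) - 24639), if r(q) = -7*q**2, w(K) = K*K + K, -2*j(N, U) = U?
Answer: -103585/2552350111 ≈ -4.0584e-5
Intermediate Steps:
j(N, U) = -U/2
w(K) = K + K**2 (w(K) = K**2 + K = K + K**2)
1/((B + 15979)/(r(w(j(0, -3))) - 45220) - 24639) = 1/((36213 + 15979)/(-7*9*(1 - 1/2*(-3))**2/4 - 45220) - 24639) = 1/(52192/(-7*9*(1 + 3/2)**2/4 - 45220) - 24639) = 1/(52192/(-7*((3/2)*(5/2))**2 - 45220) - 24639) = 1/(52192/(-7*(15/4)**2 - 45220) - 24639) = 1/(52192/(-7*225/16 - 45220) - 24639) = 1/(52192/(-1575/16 - 45220) - 24639) = 1/(52192/(-725095/16) - 24639) = 1/(52192*(-16/725095) - 24639) = 1/(-119296/103585 - 24639) = 1/(-2552350111/103585) = -103585/2552350111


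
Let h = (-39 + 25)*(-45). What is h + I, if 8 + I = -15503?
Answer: -14881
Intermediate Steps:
I = -15511 (I = -8 - 15503 = -15511)
h = 630 (h = -14*(-45) = 630)
h + I = 630 - 15511 = -14881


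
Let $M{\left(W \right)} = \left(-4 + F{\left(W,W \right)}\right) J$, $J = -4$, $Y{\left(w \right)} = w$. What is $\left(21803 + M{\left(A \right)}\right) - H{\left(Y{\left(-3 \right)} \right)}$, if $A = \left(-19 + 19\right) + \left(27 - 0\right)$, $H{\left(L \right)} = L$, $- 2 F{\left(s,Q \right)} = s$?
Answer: $21876$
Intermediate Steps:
$F{\left(s,Q \right)} = - \frac{s}{2}$
$A = 27$ ($A = 0 + \left(27 + 0\right) = 0 + 27 = 27$)
$M{\left(W \right)} = 16 + 2 W$ ($M{\left(W \right)} = \left(-4 - \frac{W}{2}\right) \left(-4\right) = 16 + 2 W$)
$\left(21803 + M{\left(A \right)}\right) - H{\left(Y{\left(-3 \right)} \right)} = \left(21803 + \left(16 + 2 \cdot 27\right)\right) - -3 = \left(21803 + \left(16 + 54\right)\right) + 3 = \left(21803 + 70\right) + 3 = 21873 + 3 = 21876$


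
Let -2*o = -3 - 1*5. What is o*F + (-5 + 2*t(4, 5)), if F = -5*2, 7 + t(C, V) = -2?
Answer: -63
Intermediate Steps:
t(C, V) = -9 (t(C, V) = -7 - 2 = -9)
F = -10
o = 4 (o = -(-3 - 1*5)/2 = -(-3 - 5)/2 = -½*(-8) = 4)
o*F + (-5 + 2*t(4, 5)) = 4*(-10) + (-5 + 2*(-9)) = -40 + (-5 - 18) = -40 - 23 = -63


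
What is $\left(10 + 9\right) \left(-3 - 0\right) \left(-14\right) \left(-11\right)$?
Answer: $-8778$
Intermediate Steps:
$\left(10 + 9\right) \left(-3 - 0\right) \left(-14\right) \left(-11\right) = 19 \left(-3 + \left(-3 + 3\right)\right) \left(-14\right) \left(-11\right) = 19 \left(-3 + 0\right) \left(-14\right) \left(-11\right) = 19 \left(-3\right) \left(-14\right) \left(-11\right) = \left(-57\right) \left(-14\right) \left(-11\right) = 798 \left(-11\right) = -8778$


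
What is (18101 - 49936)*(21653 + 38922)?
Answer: -1928405125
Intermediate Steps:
(18101 - 49936)*(21653 + 38922) = -31835*60575 = -1928405125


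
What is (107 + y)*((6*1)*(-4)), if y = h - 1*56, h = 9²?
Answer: -3168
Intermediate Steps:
h = 81
y = 25 (y = 81 - 1*56 = 81 - 56 = 25)
(107 + y)*((6*1)*(-4)) = (107 + 25)*((6*1)*(-4)) = 132*(6*(-4)) = 132*(-24) = -3168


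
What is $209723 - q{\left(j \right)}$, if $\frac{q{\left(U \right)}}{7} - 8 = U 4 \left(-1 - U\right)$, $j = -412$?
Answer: $4950963$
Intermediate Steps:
$q{\left(U \right)} = 56 + 28 U \left(-1 - U\right)$ ($q{\left(U \right)} = 56 + 7 U 4 \left(-1 - U\right) = 56 + 7 \cdot 4 U \left(-1 - U\right) = 56 + 28 U \left(-1 - U\right)$)
$209723 - q{\left(j \right)} = 209723 - \left(56 - -11536 - 28 \left(-412\right)^{2}\right) = 209723 - \left(56 + 11536 - 4752832\right) = 209723 - -4741240 = 209723 + 4741240 = 4950963$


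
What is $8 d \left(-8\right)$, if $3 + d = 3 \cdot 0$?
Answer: $192$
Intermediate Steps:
$d = -3$ ($d = -3 + 3 \cdot 0 = -3 + 0 = -3$)
$8 d \left(-8\right) = 8 \left(-3\right) \left(-8\right) = \left(-24\right) \left(-8\right) = 192$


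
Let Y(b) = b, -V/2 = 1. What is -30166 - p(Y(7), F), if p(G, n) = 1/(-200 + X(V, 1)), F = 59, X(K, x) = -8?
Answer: -6274527/208 ≈ -30166.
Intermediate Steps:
V = -2 (V = -2*1 = -2)
p(G, n) = -1/208 (p(G, n) = 1/(-200 - 8) = 1/(-208) = -1/208)
-30166 - p(Y(7), F) = -30166 - 1*(-1/208) = -30166 + 1/208 = -6274527/208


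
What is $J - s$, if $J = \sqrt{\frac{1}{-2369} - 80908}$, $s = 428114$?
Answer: $-428114 + \frac{i \sqrt{454068724557}}{2369} \approx -4.2811 \cdot 10^{5} + 284.44 i$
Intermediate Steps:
$J = \frac{i \sqrt{454068724557}}{2369}$ ($J = \sqrt{- \frac{1}{2369} - 80908} = \sqrt{- \frac{191671053}{2369}} = \frac{i \sqrt{454068724557}}{2369} \approx 284.44 i$)
$J - s = \frac{i \sqrt{454068724557}}{2369} - 428114 = -428114 + \frac{i \sqrt{454068724557}}{2369}$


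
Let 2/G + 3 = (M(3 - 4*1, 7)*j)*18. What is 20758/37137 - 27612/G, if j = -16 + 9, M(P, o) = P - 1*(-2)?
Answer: 66140052196/37137 ≈ 1.7810e+6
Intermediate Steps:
M(P, o) = 2 + P (M(P, o) = P + 2 = 2 + P)
j = -7
G = -2/129 (G = 2/(-3 + ((2 + (3 - 4*1))*(-7))*18) = 2/(-3 + ((2 + (3 - 4))*(-7))*18) = 2/(-3 + ((2 - 1)*(-7))*18) = 2/(-3 + (1*(-7))*18) = 2/(-3 - 7*18) = 2/(-3 - 126) = 2/(-129) = 2*(-1/129) = -2/129 ≈ -0.015504)
20758/37137 - 27612/G = 20758/37137 - 27612/(-2/129) = 20758*(1/37137) - 27612*(-129/2) = 20758/37137 + 1780974 = 66140052196/37137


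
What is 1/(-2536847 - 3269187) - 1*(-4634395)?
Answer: 26907454939429/5806034 ≈ 4.6344e+6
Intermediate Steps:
1/(-2536847 - 3269187) - 1*(-4634395) = 1/(-5806034) + 4634395 = -1/5806034 + 4634395 = 26907454939429/5806034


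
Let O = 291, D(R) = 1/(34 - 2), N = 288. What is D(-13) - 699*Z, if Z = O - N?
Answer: -67103/32 ≈ -2097.0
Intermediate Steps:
D(R) = 1/32
Z = 3 (Z = 291 - 1*288 = 291 - 288 = 3)
D(-13) - 699*Z = 1/32 - 699*3 = 1/32 - 2097 = -67103/32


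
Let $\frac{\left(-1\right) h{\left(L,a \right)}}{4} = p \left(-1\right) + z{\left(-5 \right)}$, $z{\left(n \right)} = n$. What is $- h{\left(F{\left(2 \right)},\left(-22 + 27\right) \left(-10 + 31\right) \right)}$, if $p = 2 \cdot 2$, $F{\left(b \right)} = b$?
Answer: $-36$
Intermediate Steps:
$p = 4$
$h{\left(L,a \right)} = 36$ ($h{\left(L,a \right)} = - 4 \left(4 \left(-1\right) - 5\right) = - 4 \left(-4 - 5\right) = \left(-4\right) \left(-9\right) = 36$)
$- h{\left(F{\left(2 \right)},\left(-22 + 27\right) \left(-10 + 31\right) \right)} = \left(-1\right) 36 = -36$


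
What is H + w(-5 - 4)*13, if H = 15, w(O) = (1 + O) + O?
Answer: -206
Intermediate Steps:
w(O) = 1 + 2*O
H + w(-5 - 4)*13 = 15 + (1 + 2*(-5 - 4))*13 = 15 + (1 + 2*(-9))*13 = 15 + (1 - 18)*13 = 15 - 17*13 = 15 - 221 = -206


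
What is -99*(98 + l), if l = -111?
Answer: 1287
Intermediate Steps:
-99*(98 + l) = -99*(98 - 111) = -99*(-13) = 1287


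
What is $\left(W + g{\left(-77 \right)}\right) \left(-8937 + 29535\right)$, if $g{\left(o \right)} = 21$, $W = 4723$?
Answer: $97716912$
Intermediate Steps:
$\left(W + g{\left(-77 \right)}\right) \left(-8937 + 29535\right) = \left(4723 + 21\right) \left(-8937 + 29535\right) = 4744 \cdot 20598 = 97716912$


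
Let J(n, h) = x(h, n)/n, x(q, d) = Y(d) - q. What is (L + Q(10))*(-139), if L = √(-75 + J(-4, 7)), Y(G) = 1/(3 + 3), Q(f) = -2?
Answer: 278 - 139*I*√10554/12 ≈ 278.0 - 1190.0*I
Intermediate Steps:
Y(G) = ⅙ (Y(G) = 1/6 = ⅙)
x(q, d) = ⅙ - q
J(n, h) = (⅙ - h)/n
L = I*√10554/12 (L = √(-75 + (⅙ - 1*7)/(-4)) = √(-75 - (⅙ - 7)/4) = √(-75 - ¼*(-41/6)) = √(-75 + 41/24) = √(-1759/24) = I*√10554/12 ≈ 8.5611*I)
(L + Q(10))*(-139) = (I*√10554/12 - 2)*(-139) = (-2 + I*√10554/12)*(-139) = 278 - 139*I*√10554/12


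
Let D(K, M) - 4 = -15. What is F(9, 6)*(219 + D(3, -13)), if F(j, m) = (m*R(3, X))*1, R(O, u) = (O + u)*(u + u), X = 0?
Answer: 0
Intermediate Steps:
R(O, u) = 2*u*(O + u) (R(O, u) = (O + u)*(2*u) = 2*u*(O + u))
D(K, M) = -11 (D(K, M) = 4 - 15 = -11)
F(j, m) = 0 (F(j, m) = (m*(2*0*(3 + 0)))*1 = (m*(2*0*3))*1 = (m*0)*1 = 0*1 = 0)
F(9, 6)*(219 + D(3, -13)) = 0*(219 - 11) = 0*208 = 0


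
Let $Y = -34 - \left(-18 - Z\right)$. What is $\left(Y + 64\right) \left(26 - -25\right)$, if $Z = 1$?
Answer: $2499$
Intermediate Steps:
$Y = -15$ ($Y = -34 - \left(-18 - 1\right) = -34 - -19 = -34 + 19 = -15$)
$\left(Y + 64\right) \left(26 - -25\right) = \left(-15 + 64\right) \left(26 - -25\right) = 49 \left(26 + 25\right) = 49 \cdot 51 = 2499$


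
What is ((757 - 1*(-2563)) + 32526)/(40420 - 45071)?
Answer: -35846/4651 ≈ -7.7072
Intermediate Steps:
((757 - 1*(-2563)) + 32526)/(40420 - 45071) = ((757 + 2563) + 32526)/(-4651) = (3320 + 32526)*(-1/4651) = 35846*(-1/4651) = -35846/4651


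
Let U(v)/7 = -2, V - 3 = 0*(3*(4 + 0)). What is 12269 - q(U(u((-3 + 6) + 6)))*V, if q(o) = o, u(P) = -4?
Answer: 12311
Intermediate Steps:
V = 3 (V = 3 + 0*(3*(4 + 0)) = 3 + 0*(3*4) = 3 + 0*12 = 3 + 0 = 3)
U(v) = -14 (U(v) = 7*(-2) = -14)
12269 - q(U(u((-3 + 6) + 6)))*V = 12269 - (-14)*3 = 12269 - 1*(-42) = 12269 + 42 = 12311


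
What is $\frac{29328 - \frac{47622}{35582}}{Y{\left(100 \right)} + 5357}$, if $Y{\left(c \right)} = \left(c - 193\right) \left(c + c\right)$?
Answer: $- \frac{521750637}{235606213} \approx -2.2145$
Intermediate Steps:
$Y{\left(c \right)} = 2 c \left(-193 + c\right)$ ($Y{\left(c \right)} = \left(-193 + c\right) 2 c = 2 c \left(-193 + c\right)$)
$\frac{29328 - \frac{47622}{35582}}{Y{\left(100 \right)} + 5357} = \frac{29328 - \frac{47622}{35582}}{2 \cdot 100 \left(-193 + 100\right) + 5357} = \frac{29328 - \frac{23811}{17791}}{2 \cdot 100 \left(-93\right) + 5357} = \frac{29328 - \frac{23811}{17791}}{-18600 + 5357} = \frac{521750637}{17791 \left(-13243\right)} = \frac{521750637}{17791} \left(- \frac{1}{13243}\right) = - \frac{521750637}{235606213}$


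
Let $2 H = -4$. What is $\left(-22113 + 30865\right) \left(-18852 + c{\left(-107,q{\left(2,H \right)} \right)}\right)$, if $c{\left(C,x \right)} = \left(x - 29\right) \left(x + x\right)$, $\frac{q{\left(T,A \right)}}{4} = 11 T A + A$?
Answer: $521024064$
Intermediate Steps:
$H = -2$ ($H = \frac{1}{2} \left(-4\right) = -2$)
$q{\left(T,A \right)} = 4 A + 44 A T$ ($q{\left(T,A \right)} = 4 \left(11 T A + A\right) = 4 \left(11 A T + A\right) = 4 \left(A + 11 A T\right) = 4 A + 44 A T$)
$c{\left(C,x \right)} = 2 x \left(-29 + x\right)$ ($c{\left(C,x \right)} = \left(-29 + x\right) 2 x = 2 x \left(-29 + x\right)$)
$\left(-22113 + 30865\right) \left(-18852 + c{\left(-107,q{\left(2,H \right)} \right)}\right) = \left(-22113 + 30865\right) \left(-18852 + 2 \cdot 4 \left(-2\right) \left(1 + 11 \cdot 2\right) \left(-29 + 4 \left(-2\right) \left(1 + 11 \cdot 2\right)\right)\right) = 8752 \left(-18852 + 2 \cdot 4 \left(-2\right) \left(1 + 22\right) \left(-29 + 4 \left(-2\right) \left(1 + 22\right)\right)\right) = 8752 \left(-18852 + 2 \cdot 4 \left(-2\right) 23 \left(-29 + 4 \left(-2\right) 23\right)\right) = 8752 \left(-18852 + 2 \left(-184\right) \left(-29 - 184\right)\right) = 8752 \left(-18852 + 2 \left(-184\right) \left(-213\right)\right) = 8752 \left(-18852 + 78384\right) = 8752 \cdot 59532 = 521024064$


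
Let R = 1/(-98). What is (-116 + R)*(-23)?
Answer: 261487/98 ≈ 2668.2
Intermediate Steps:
R = -1/98 ≈ -0.010204
(-116 + R)*(-23) = (-116 - 1/98)*(-23) = -11369/98*(-23) = 261487/98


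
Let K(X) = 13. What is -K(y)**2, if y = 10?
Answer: -169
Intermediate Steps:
-K(y)**2 = -1*13**2 = -1*169 = -169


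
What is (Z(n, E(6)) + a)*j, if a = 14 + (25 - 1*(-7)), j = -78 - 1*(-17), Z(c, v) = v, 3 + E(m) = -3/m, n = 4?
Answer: -5185/2 ≈ -2592.5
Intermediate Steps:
E(m) = -3 - 3/m
j = -61 (j = -78 + 17 = -61)
a = 46 (a = 14 + (25 + 7) = 14 + 32 = 46)
(Z(n, E(6)) + a)*j = ((-3 - 3/6) + 46)*(-61) = ((-3 - 3*⅙) + 46)*(-61) = ((-3 - ½) + 46)*(-61) = (-7/2 + 46)*(-61) = (85/2)*(-61) = -5185/2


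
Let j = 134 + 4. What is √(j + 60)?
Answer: 3*√22 ≈ 14.071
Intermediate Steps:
j = 138
√(j + 60) = √(138 + 60) = √198 = 3*√22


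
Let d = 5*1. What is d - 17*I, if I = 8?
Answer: -131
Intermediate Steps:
d = 5
d - 17*I = 5 - 17*8 = 5 - 136 = -131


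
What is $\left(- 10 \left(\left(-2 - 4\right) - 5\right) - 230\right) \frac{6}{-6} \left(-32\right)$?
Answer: $-3840$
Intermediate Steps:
$\left(- 10 \left(\left(-2 - 4\right) - 5\right) - 230\right) \frac{6}{-6} \left(-32\right) = \left(- 10 \left(\left(-2 - 4\right) - 5\right) - 230\right) 6 \left(- \frac{1}{6}\right) \left(-32\right) = \left(- 10 \left(-6 - 5\right) - 230\right) \left(\left(-1\right) \left(-32\right)\right) = \left(\left(-10\right) \left(-11\right) - 230\right) 32 = \left(110 - 230\right) 32 = \left(-120\right) 32 = -3840$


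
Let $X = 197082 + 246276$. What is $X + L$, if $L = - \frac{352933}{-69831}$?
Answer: $\frac{30960485431}{69831} \approx 4.4336 \cdot 10^{5}$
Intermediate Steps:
$L = \frac{352933}{69831}$ ($L = \left(-352933\right) \left(- \frac{1}{69831}\right) = \frac{352933}{69831} \approx 5.0541$)
$X = 443358$
$X + L = 443358 + \frac{352933}{69831} = \frac{30960485431}{69831}$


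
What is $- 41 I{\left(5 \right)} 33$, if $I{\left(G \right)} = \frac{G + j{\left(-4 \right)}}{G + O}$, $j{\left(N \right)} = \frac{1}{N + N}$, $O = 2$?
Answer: $- \frac{52767}{56} \approx -942.27$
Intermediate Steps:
$j{\left(N \right)} = \frac{1}{2 N}$
$I{\left(G \right)} = \frac{- \frac{1}{8} + G}{2 + G}$ ($I{\left(G \right)} = \frac{G + \frac{1}{2 \left(-4\right)}}{G + 2} = \frac{G + \frac{1}{2} \left(- \frac{1}{4}\right)}{2 + G} = \frac{G - \frac{1}{8}}{2 + G} = \frac{- \frac{1}{8} + G}{2 + G}$)
$- 41 I{\left(5 \right)} 33 = - 41 \frac{- \frac{1}{8} + 5}{2 + 5} \cdot 33 = - 41 \cdot \frac{1}{7} \cdot \frac{39}{8} \cdot 33 = \left(-41\right) \frac{39}{56} \cdot 33 = \left(- \frac{1599}{56}\right) 33 = - \frac{52767}{56}$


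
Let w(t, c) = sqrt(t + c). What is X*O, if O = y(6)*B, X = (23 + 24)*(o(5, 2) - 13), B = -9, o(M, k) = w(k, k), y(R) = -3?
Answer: -13959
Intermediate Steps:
w(t, c) = sqrt(c + t)
o(M, k) = sqrt(2)*sqrt(k) (o(M, k) = sqrt(k + k) = sqrt(2*k) = sqrt(2)*sqrt(k))
X = -517 (X = (23 + 24)*(sqrt(2)*sqrt(2) - 13) = 47*(2 - 13) = 47*(-11) = -517)
O = 27 (O = -3*(-9) = 27)
X*O = -517*27 = -13959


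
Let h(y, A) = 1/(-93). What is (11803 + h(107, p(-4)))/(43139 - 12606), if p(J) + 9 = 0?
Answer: 1097678/2839569 ≈ 0.38657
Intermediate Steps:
p(J) = -9 (p(J) = -9 + 0 = -9)
h(y, A) = -1/93
(11803 + h(107, p(-4)))/(43139 - 12606) = (11803 - 1/93)/(43139 - 12606) = (1097678/93)/30533 = (1097678/93)*(1/30533) = 1097678/2839569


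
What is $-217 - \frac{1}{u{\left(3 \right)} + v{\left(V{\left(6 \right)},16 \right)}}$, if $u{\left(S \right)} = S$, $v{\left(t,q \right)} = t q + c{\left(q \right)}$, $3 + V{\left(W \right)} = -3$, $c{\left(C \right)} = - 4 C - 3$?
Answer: $- \frac{34719}{160} \approx -216.99$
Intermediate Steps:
$c{\left(C \right)} = -3 - 4 C$
$V{\left(W \right)} = -6$ ($V{\left(W \right)} = -3 - 3 = -6$)
$v{\left(t,q \right)} = -3 - 4 q + q t$ ($v{\left(t,q \right)} = t q - \left(3 + 4 q\right) = q t - \left(3 + 4 q\right) = -3 - 4 q + q t$)
$-217 - \frac{1}{u{\left(3 \right)} + v{\left(V{\left(6 \right)},16 \right)}} = -217 - \frac{1}{3 - 163} = -217 - \frac{1}{-160} = -217 - - \frac{1}{160} = -217 + \frac{1}{160} = - \frac{34719}{160}$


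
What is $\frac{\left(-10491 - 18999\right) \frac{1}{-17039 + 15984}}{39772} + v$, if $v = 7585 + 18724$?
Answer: $\frac{110391146263}{4195946} \approx 26309.0$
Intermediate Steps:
$v = 26309$
$\frac{\left(-10491 - 18999\right) \frac{1}{-17039 + 15984}}{39772} + v = \frac{\left(-10491 - 18999\right) \frac{1}{-17039 + 15984}}{39772} + 26309 = - \frac{29490}{-1055} \cdot \frac{1}{39772} + 26309 = \left(-29490\right) \left(- \frac{1}{1055}\right) \frac{1}{39772} + 26309 = \frac{5898}{211} \cdot \frac{1}{39772} + 26309 = \frac{2949}{4195946} + 26309 = \frac{110391146263}{4195946}$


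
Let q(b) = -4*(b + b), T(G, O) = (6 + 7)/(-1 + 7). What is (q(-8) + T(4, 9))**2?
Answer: 157609/36 ≈ 4378.0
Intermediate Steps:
T(G, O) = 13/6
q(b) = -8*b
(q(-8) + T(4, 9))**2 = (-8*(-8) + 13/6)**2 = (64 + 13/6)**2 = (397/6)**2 = 157609/36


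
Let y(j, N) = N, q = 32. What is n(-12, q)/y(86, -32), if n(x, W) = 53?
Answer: -53/32 ≈ -1.6563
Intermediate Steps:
n(-12, q)/y(86, -32) = 53/(-32) = 53*(-1/32) = -53/32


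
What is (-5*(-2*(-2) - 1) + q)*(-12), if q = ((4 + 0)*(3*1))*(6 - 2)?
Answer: -396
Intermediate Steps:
q = 48 (q = (4*3)*4 = 12*4 = 48)
(-5*(-2*(-2) - 1) + q)*(-12) = (-5*(-2*(-2) - 1) + 48)*(-12) = (-5*(4 - 1) + 48)*(-12) = (-5*3 + 48)*(-12) = (-15 + 48)*(-12) = 33*(-12) = -396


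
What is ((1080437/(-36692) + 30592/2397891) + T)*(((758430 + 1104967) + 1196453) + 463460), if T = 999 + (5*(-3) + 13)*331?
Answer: 47671729690124200955/43991708286 ≈ 1.0837e+9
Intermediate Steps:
T = 337 (T = 999 + (-15 + 13)*331 = 999 - 2*331 = 999 - 662 = 337)
((1080437/(-36692) + 30592/2397891) + T)*(((758430 + 1104967) + 1196453) + 463460) = ((1080437/(-36692) + 30592/2397891) + 337)*(((758430 + 1104967) + 1196453) + 463460) = ((1080437*(-1/36692) + 30592*(1/2397891)) + 337)*((1863397 + 1196453) + 463460) = ((-1080437/36692 + 30592/2397891) + 337)*(3059850 + 463460) = (-2589647676703/87983416572 + 337)*3523310 = (27060763708061/87983416572)*3523310 = 47671729690124200955/43991708286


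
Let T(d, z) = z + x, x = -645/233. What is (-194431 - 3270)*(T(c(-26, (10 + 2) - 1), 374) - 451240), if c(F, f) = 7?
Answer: 20768969079523/233 ≈ 8.9137e+10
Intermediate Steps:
x = -645/233 (x = -645*1/233 = -645/233 ≈ -2.7682)
T(d, z) = -645/233 + z (T(d, z) = z - 645/233 = -645/233 + z)
(-194431 - 3270)*(T(c(-26, (10 + 2) - 1), 374) - 451240) = (-194431 - 3270)*((-645/233 + 374) - 451240) = -197701*(86497/233 - 451240) = -197701*(-105052423/233) = 20768969079523/233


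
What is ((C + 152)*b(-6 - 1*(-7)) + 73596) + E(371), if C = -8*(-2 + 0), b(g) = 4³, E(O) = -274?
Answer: 84074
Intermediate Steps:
b(g) = 64
C = 16 (C = -8*(-2) = 16)
((C + 152)*b(-6 - 1*(-7)) + 73596) + E(371) = ((16 + 152)*64 + 73596) - 274 = (168*64 + 73596) - 274 = (10752 + 73596) - 274 = 84348 - 274 = 84074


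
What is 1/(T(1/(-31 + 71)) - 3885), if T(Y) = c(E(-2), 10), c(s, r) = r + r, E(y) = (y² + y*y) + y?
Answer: -1/3865 ≈ -0.00025873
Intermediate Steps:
E(y) = y + 2*y² (E(y) = (y² + y²) + y = 2*y² + y = y + 2*y²)
c(s, r) = 2*r
T(Y) = 20 (T(Y) = 2*10 = 20)
1/(T(1/(-31 + 71)) - 3885) = 1/(20 - 3885) = 1/(-3865) = -1/3865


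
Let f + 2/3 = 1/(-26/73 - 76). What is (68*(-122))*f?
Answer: 5238924/929 ≈ 5639.3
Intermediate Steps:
f = -1263/1858 (f = -⅔ + 1/(-26/73 - 76) = -⅔ + 1/(-5574/73) = -⅔ - 73/5574 = -1263/1858 ≈ -0.67976)
(68*(-122))*f = (68*(-122))*(-1263/1858) = -8296*(-1263/1858) = 5238924/929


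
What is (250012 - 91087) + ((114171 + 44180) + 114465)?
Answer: 431741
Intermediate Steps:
(250012 - 91087) + ((114171 + 44180) + 114465) = 158925 + (158351 + 114465) = 158925 + 272816 = 431741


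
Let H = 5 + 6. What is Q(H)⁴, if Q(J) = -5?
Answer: 625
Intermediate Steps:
H = 11
Q(H)⁴ = (-5)⁴ = 625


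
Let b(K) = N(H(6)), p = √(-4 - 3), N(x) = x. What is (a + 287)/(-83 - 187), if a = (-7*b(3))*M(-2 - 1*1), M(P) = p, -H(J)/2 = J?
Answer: -287/270 - 14*I*√7/45 ≈ -1.063 - 0.82312*I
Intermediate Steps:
H(J) = -2*J
p = I*√7 (p = √(-7) = I*√7 ≈ 2.6458*I)
M(P) = I*√7
b(K) = -12 (b(K) = -2*6 = -12)
a = 84*I*√7 (a = (-7*(-12))*(I*√7) = 84*(I*√7) = 84*I*√7 ≈ 222.24*I)
(a + 287)/(-83 - 187) = (84*I*√7 + 287)/(-83 - 187) = (287 + 84*I*√7)/(-270) = (287 + 84*I*√7)*(-1/270) = -287/270 - 14*I*√7/45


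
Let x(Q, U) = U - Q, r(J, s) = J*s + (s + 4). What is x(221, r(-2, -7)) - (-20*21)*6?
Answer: 2310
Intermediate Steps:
r(J, s) = 4 + s + J*s (r(J, s) = J*s + (4 + s) = 4 + s + J*s)
x(221, r(-2, -7)) - (-20*21)*6 = ((4 - 7 - 2*(-7)) - 1*221) - (-20*21)*6 = ((4 - 7 + 14) - 221) - (-420)*6 = (11 - 221) - 1*(-2520) = -210 + 2520 = 2310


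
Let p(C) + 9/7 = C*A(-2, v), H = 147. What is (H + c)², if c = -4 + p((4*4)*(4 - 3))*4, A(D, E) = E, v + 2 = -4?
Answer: 2968729/49 ≈ 60586.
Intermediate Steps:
v = -6 (v = -2 - 4 = -6)
p(C) = -9/7 - 6*C (p(C) = -9/7 + C*(-6) = -9/7 - 6*C)
c = -2752/7 (c = -4 + (-9/7 - 6*4*4*(4 - 3))*4 = -4 + (-9/7 - 96)*4 = -4 - 681/7*4 = -4 - 2724/7 = -2752/7 ≈ -393.14)
(H + c)² = (147 - 2752/7)² = (-1723/7)² = 2968729/49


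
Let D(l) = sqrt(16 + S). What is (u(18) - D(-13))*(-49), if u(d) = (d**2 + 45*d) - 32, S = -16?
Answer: -53998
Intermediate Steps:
u(d) = -32 + d**2 + 45*d
D(l) = 0 (D(l) = sqrt(16 - 16) = sqrt(0) = 0)
(u(18) - D(-13))*(-49) = ((-32 + 18**2 + 45*18) - 1*0)*(-49) = ((-32 + 324 + 810) + 0)*(-49) = (1102 + 0)*(-49) = 1102*(-49) = -53998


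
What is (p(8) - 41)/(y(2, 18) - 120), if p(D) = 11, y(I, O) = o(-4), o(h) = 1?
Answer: 30/119 ≈ 0.25210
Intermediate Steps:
y(I, O) = 1
(p(8) - 41)/(y(2, 18) - 120) = (11 - 41)/(1 - 120) = -30/(-119) = -30*(-1/119) = 30/119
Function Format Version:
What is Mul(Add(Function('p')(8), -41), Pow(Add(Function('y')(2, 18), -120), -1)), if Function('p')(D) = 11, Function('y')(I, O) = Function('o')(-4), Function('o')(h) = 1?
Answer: Rational(30, 119) ≈ 0.25210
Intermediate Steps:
Function('y')(I, O) = 1
Mul(Add(Function('p')(8), -41), Pow(Add(Function('y')(2, 18), -120), -1)) = Mul(Add(11, -41), Pow(Add(1, -120), -1)) = Mul(-30, Pow(-119, -1)) = Mul(-30, Rational(-1, 119)) = Rational(30, 119)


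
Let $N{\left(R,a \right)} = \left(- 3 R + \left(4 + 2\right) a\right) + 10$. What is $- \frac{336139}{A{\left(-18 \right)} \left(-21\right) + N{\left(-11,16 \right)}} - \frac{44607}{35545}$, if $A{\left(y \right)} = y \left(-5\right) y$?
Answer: $- \frac{13471791268}{1214181655} \approx -11.095$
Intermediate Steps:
$A{\left(y \right)} = - 5 y^{2}$ ($A{\left(y \right)} = - 5 y y = - 5 y^{2}$)
$N{\left(R,a \right)} = 10 - 3 R + 6 a$ ($N{\left(R,a \right)} = \left(- 3 R + 6 a\right) + 10 = 10 - 3 R + 6 a$)
$- \frac{336139}{A{\left(-18 \right)} \left(-21\right) + N{\left(-11,16 \right)}} - \frac{44607}{35545} = - \frac{336139}{- 5 \left(-18\right)^{2} \left(-21\right) + \left(10 - -33 + 6 \cdot 16\right)} - \frac{44607}{35545} = - \frac{336139}{\left(-5\right) 324 \left(-21\right) + \left(10 + 33 + 96\right)} - \frac{44607}{35545} = - \frac{336139}{\left(-1620\right) \left(-21\right) + 139} - \frac{44607}{35545} = - \frac{336139}{34020 + 139} - \frac{44607}{35545} = - \frac{336139}{34159} - \frac{44607}{35545} = - \frac{13471791268}{1214181655}$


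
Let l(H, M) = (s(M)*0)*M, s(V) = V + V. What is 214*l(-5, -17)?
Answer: 0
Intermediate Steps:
s(V) = 2*V
l(H, M) = 0 (l(H, M) = ((2*M)*0)*M = 0*M = 0)
214*l(-5, -17) = 214*0 = 0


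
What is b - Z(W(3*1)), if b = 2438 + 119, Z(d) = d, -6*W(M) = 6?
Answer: 2558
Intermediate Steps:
W(M) = -1 (W(M) = -⅙*6 = -1)
b = 2557
b - Z(W(3*1)) = 2557 - 1*(-1) = 2557 + 1 = 2558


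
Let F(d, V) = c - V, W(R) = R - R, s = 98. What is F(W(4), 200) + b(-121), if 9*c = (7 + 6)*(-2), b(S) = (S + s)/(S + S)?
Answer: -441685/2178 ≈ -202.79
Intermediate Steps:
b(S) = (98 + S)/(2*S) (b(S) = (S + 98)/(S + S) = (98 + S)/((2*S)) = (98 + S)*(1/(2*S)) = (98 + S)/(2*S))
W(R) = 0
c = -26/9 (c = ((7 + 6)*(-2))/9 = (13*(-2))/9 = (1/9)*(-26) = -26/9 ≈ -2.8889)
F(d, V) = -26/9 - V
F(W(4), 200) + b(-121) = (-26/9 - 1*200) + (1/2)*(98 - 121)/(-121) = (-26/9 - 200) + (1/2)*(-1/121)*(-23) = -1826/9 + 23/242 = -441685/2178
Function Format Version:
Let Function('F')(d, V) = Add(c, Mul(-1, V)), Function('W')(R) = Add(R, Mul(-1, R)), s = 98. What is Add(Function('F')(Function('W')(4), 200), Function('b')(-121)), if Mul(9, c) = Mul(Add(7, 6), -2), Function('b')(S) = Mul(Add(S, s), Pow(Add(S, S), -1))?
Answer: Rational(-441685, 2178) ≈ -202.79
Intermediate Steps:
Function('b')(S) = Mul(Rational(1, 2), Pow(S, -1), Add(98, S)) (Function('b')(S) = Mul(Add(S, 98), Pow(Add(S, S), -1)) = Mul(Add(98, S), Pow(Mul(2, S), -1)) = Mul(Add(98, S), Mul(Rational(1, 2), Pow(S, -1))) = Mul(Rational(1, 2), Pow(S, -1), Add(98, S)))
Function('W')(R) = 0
c = Rational(-26, 9) (c = Mul(Rational(1, 9), Mul(Add(7, 6), -2)) = Mul(Rational(1, 9), Mul(13, -2)) = Mul(Rational(1, 9), -26) = Rational(-26, 9) ≈ -2.8889)
Function('F')(d, V) = Add(Rational(-26, 9), Mul(-1, V))
Add(Function('F')(Function('W')(4), 200), Function('b')(-121)) = Add(Add(Rational(-26, 9), Mul(-1, 200)), Mul(Rational(1, 2), Pow(-121, -1), Add(98, -121))) = Add(Add(Rational(-26, 9), -200), Mul(Rational(1, 2), Rational(-1, 121), -23)) = Add(Rational(-1826, 9), Rational(23, 242)) = Rational(-441685, 2178)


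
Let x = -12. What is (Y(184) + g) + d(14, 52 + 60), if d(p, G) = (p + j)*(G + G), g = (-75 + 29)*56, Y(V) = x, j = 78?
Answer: 18020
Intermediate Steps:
Y(V) = -12
g = -2576 (g = -46*56 = -2576)
d(p, G) = 2*G*(78 + p) (d(p, G) = (p + 78)*(G + G) = (78 + p)*(2*G) = 2*G*(78 + p))
(Y(184) + g) + d(14, 52 + 60) = (-12 - 2576) + 2*(52 + 60)*(78 + 14) = -2588 + 2*112*92 = -2588 + 20608 = 18020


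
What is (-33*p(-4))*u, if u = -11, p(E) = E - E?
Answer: 0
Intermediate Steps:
p(E) = 0
(-33*p(-4))*u = -33*0*(-11) = -11*0*(-11) = 0*(-11) = 0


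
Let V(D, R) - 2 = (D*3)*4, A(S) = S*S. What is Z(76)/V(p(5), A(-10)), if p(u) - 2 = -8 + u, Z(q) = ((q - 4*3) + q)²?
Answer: -1960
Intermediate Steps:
Z(q) = (-12 + 2*q)² (Z(q) = ((q - 12) + q)² = ((-12 + q) + q)² = (-12 + 2*q)²)
p(u) = -6 + u (p(u) = 2 + (-8 + u) = -6 + u)
A(S) = S²
V(D, R) = 2 + 12*D (V(D, R) = 2 + (D*3)*4 = 2 + (3*D)*4 = 2 + 12*D)
Z(76)/V(p(5), A(-10)) = (4*(-6 + 76)²)/(2 + 12*(-6 + 5)) = (4*70²)/(2 + 12*(-1)) = (4*4900)/(2 - 12) = 19600/(-10) = 19600*(-⅒) = -1960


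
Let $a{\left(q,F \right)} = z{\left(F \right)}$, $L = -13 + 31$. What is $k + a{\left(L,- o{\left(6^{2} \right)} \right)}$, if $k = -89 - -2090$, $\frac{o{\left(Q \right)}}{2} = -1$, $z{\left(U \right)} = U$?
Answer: $2003$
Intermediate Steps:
$o{\left(Q \right)} = -2$ ($o{\left(Q \right)} = 2 \left(-1\right) = -2$)
$L = 18$
$a{\left(q,F \right)} = F$
$k = 2001$ ($k = -89 + 2090 = 2001$)
$k + a{\left(L,- o{\left(6^{2} \right)} \right)} = 2001 - -2 = 2001 + 2 = 2003$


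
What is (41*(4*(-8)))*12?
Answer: -15744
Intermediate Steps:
(41*(4*(-8)))*12 = (41*(-32))*12 = -1312*12 = -15744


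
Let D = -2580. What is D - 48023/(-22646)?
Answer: -58378657/22646 ≈ -2577.9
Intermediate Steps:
D - 48023/(-22646) = -2580 - 48023/(-22646) = -2580 - 48023*(-1/22646) = -2580 + 48023/22646 = -58378657/22646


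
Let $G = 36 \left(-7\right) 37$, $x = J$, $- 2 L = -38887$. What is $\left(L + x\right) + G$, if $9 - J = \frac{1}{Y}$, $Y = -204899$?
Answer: $\frac{4150639045}{409798} \approx 10129.0$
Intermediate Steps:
$J = \frac{1844092}{204899}$ ($J = 9 - \frac{1}{-204899} = 9 - - \frac{1}{204899} = 9 + \frac{1}{204899} = \frac{1844092}{204899} \approx 9.0$)
$L = \frac{38887}{2}$ ($L = \left(- \frac{1}{2}\right) \left(-38887\right) = \frac{38887}{2} \approx 19444.0$)
$x = \frac{1844092}{204899} \approx 9.0$
$G = -9324$ ($G = \left(-252\right) 37 = -9324$)
$\left(L + x\right) + G = \left(\frac{38887}{2} + \frac{1844092}{204899}\right) - 9324 = \frac{7971595597}{409798} - 9324 = \frac{4150639045}{409798}$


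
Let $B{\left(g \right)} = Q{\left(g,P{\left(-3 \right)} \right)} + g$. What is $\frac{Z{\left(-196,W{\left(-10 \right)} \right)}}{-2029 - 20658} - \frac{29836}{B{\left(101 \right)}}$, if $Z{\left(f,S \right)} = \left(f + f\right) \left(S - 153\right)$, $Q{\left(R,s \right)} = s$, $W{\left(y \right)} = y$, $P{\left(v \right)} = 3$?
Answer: $- \frac{3487421}{12038} \approx -289.7$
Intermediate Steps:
$B{\left(g \right)} = 3 + g$
$Z{\left(f,S \right)} = 2 f \left(-153 + S\right)$
$\frac{Z{\left(-196,W{\left(-10 \right)} \right)}}{-2029 - 20658} - \frac{29836}{B{\left(101 \right)}} = \frac{2 \left(-196\right) \left(-153 - 10\right)}{-2029 - 20658} - \frac{29836}{3 + 101} = \frac{2 \left(-196\right) \left(-163\right)}{-22687} - \frac{29836}{104} = 63896 \left(- \frac{1}{22687}\right) - \frac{7459}{26} = - \frac{1304}{463} - \frac{7459}{26} = - \frac{3487421}{12038}$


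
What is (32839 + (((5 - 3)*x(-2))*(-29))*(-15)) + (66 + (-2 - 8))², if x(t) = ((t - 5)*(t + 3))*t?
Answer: 48155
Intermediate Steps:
x(t) = t*(-5 + t)*(3 + t) (x(t) = ((-5 + t)*(3 + t))*t = t*(-5 + t)*(3 + t))
(32839 + (((5 - 3)*x(-2))*(-29))*(-15)) + (66 + (-2 - 8))² = (32839 + (((5 - 3)*(-2*(-15 + (-2)² - 2*(-2))))*(-29))*(-15)) + (66 + (-2 - 8))² = (32839 + ((2*(-2*(-15 + 4 + 4)))*(-29))*(-15)) + (66 - 10)² = (32839 + ((2*(-2*(-7)))*(-29))*(-15)) + 56² = (32839 + ((2*14)*(-29))*(-15)) + 3136 = (32839 + (28*(-29))*(-15)) + 3136 = (32839 - 812*(-15)) + 3136 = (32839 + 12180) + 3136 = 45019 + 3136 = 48155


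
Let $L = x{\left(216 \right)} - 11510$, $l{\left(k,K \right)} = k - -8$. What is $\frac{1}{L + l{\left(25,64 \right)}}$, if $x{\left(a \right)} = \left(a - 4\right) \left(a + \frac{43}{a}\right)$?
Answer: $\frac{54}{1855289} \approx 2.9106 \cdot 10^{-5}$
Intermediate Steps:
$l{\left(k,K \right)} = 8 + k$ ($l{\left(k,K \right)} = k + 8 = 8 + k$)
$x{\left(a \right)} = \left(-4 + a\right) \left(a + \frac{43}{a}\right)$
$L = \frac{1853507}{54}$ ($L = \left(43 + 216^{2} - \frac{172}{216} - 864\right) - 11510 = \left(43 + 46656 - \frac{43}{54} - 864\right) - 11510 = \frac{2475047}{54} - 11510 = \frac{1853507}{54} \approx 34324.0$)
$\frac{1}{L + l{\left(25,64 \right)}} = \frac{1}{\frac{1853507}{54} + \left(8 + 25\right)} = \frac{1}{\frac{1853507}{54} + 33} = \frac{1}{\frac{1855289}{54}} = \frac{54}{1855289}$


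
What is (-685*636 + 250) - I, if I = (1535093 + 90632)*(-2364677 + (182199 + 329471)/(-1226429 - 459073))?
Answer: 3239799951501177040/842751 ≈ 3.8443e+12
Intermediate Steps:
I = -3239800318443389950/842751 (I = 1625725*(-2364677 + 511670/(-1685502)) = 1625725*(-2364677 + 511670*(-1/1685502)) = 1625725*(-2364677 - 255835/842751) = 1625725*(-1992834162262/842751) = -3239800318443389950/842751 ≈ -3.8443e+12)
(-685*636 + 250) - I = (-685*636 + 250) - 1*(-3239800318443389950/842751) = (-435660 + 250) + 3239800318443389950/842751 = -435410 + 3239800318443389950/842751 = 3239799951501177040/842751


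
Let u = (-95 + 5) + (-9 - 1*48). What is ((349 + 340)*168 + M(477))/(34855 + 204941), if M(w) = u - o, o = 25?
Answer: 28895/59949 ≈ 0.48199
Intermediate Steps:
u = -147 (u = -90 + (-9 - 48) = -90 - 57 = -147)
M(w) = -172 (M(w) = -147 - 1*25 = -147 - 25 = -172)
((349 + 340)*168 + M(477))/(34855 + 204941) = ((349 + 340)*168 - 172)/(34855 + 204941) = (689*168 - 172)/239796 = (115752 - 172)*(1/239796) = 115580*(1/239796) = 28895/59949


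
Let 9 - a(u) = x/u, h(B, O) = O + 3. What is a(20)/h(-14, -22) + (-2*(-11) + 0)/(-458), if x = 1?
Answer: -45171/87020 ≈ -0.51909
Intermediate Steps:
h(B, O) = 3 + O
a(u) = 9 - 1/u
a(20)/h(-14, -22) + (-2*(-11) + 0)/(-458) = (9 - 1/20)/(3 - 22) + (-2*(-11) + 0)/(-458) = (9 - 1*1/20)/(-19) + (22 + 0)*(-1/458) = (9 - 1/20)*(-1/19) + 22*(-1/458) = (179/20)*(-1/19) - 11/229 = -179/380 - 11/229 = -45171/87020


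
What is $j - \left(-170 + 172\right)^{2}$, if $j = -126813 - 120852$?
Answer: $-247669$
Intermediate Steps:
$j = -247665$
$j - \left(-170 + 172\right)^{2} = -247665 - \left(-170 + 172\right)^{2} = -247665 - 2^{2} = -247665 - 4 = -247669$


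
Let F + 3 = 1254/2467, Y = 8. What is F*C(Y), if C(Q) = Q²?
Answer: -393408/2467 ≈ -159.47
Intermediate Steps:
F = -6147/2467 (F = -3 + 1254/2467 = -6147/2467 ≈ -2.4917)
F*C(Y) = -6147/2467*8² = -6147/2467*64 = -393408/2467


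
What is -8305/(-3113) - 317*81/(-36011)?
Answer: 34454896/10191113 ≈ 3.3809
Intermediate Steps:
-8305/(-3113) - 317*81/(-36011) = -8305*(-1/3113) - 25677*(-1/36011) = 755/283 + 25677/36011 = 34454896/10191113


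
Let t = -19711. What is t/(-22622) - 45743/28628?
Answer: -235255819/323811308 ≈ -0.72652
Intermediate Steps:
t/(-22622) - 45743/28628 = -19711/(-22622) - 45743/28628 = -19711*(-1/22622) - 45743*1/28628 = 19711/22622 - 45743/28628 = -235255819/323811308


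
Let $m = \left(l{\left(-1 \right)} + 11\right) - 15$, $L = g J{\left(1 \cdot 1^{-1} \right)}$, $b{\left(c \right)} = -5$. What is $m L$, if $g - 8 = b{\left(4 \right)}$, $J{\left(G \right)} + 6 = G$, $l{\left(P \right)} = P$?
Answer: $75$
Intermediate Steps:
$J{\left(G \right)} = -6 + G$
$g = 3$ ($g = 8 - 5 = 3$)
$L = -15$ ($L = 3 \left(-6 + 1 \cdot 1^{-1}\right) = 3 \left(-6 + 1 \cdot 1\right) = 3 \left(-6 + 1\right) = 3 \left(-5\right) = -15$)
$m = -5$ ($m = \left(-1 + 11\right) - 15 = 10 - 15 = -5$)
$m L = \left(-5\right) \left(-15\right) = 75$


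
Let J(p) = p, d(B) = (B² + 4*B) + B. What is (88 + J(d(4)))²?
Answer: 15376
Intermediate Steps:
d(B) = B² + 5*B
(88 + J(d(4)))² = (88 + 4*(5 + 4))² = (88 + 4*9)² = (88 + 36)² = 124² = 15376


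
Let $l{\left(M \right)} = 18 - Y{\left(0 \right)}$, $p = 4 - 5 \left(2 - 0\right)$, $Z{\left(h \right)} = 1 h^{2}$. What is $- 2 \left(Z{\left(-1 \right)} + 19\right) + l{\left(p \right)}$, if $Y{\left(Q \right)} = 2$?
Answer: $-24$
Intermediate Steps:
$Z{\left(h \right)} = h^{2}$
$p = -6$ ($p = 4 - 5 \left(2 + 0\right) = 4 - 10 = -6$)
$l{\left(M \right)} = 16$ ($l{\left(M \right)} = 18 - 2 = 16$)
$- 2 \left(Z{\left(-1 \right)} + 19\right) + l{\left(p \right)} = - 2 \left(\left(-1\right)^{2} + 19\right) + 16 = - 2 \left(1 + 19\right) + 16 = \left(-2\right) 20 + 16 = -40 + 16 = -24$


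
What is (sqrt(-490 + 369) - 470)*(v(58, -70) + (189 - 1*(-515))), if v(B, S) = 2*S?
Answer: -265080 + 6204*I ≈ -2.6508e+5 + 6204.0*I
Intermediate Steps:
(sqrt(-490 + 369) - 470)*(v(58, -70) + (189 - 1*(-515))) = (sqrt(-490 + 369) - 470)*(2*(-70) + (189 - 1*(-515))) = (sqrt(-121) - 470)*(-140 + (189 + 515)) = (11*I - 470)*(-140 + 704) = (-470 + 11*I)*564 = -265080 + 6204*I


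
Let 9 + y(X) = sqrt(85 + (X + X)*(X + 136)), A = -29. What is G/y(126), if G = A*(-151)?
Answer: 39411/66028 + 4379*sqrt(66109)/66028 ≈ 17.649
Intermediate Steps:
G = 4379 (G = -29*(-151) = 4379)
y(X) = -9 + sqrt(85 + 2*X*(136 + X)) (y(X) = -9 + sqrt(85 + (X + X)*(X + 136)) = -9 + sqrt(85 + (2*X)*(136 + X)) = -9 + sqrt(85 + 2*X*(136 + X)))
G/y(126) = 4379/(-9 + sqrt(85 + 2*126**2 + 272*126)) = 4379/(-9 + sqrt(85 + 2*15876 + 34272)) = 4379/(-9 + sqrt(85 + 31752 + 34272)) = 4379/(-9 + sqrt(66109))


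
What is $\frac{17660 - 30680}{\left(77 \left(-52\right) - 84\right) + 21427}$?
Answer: $- \frac{1860}{2477} \approx -0.75091$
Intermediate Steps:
$\frac{17660 - 30680}{\left(77 \left(-52\right) - 84\right) + 21427} = - \frac{13020}{\left(-4004 - 84\right) + 21427} = - \frac{13020}{-4088 + 21427} = - \frac{13020}{17339} = \left(-13020\right) \frac{1}{17339} = - \frac{1860}{2477}$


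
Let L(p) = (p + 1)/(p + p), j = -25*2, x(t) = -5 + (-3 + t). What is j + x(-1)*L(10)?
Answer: -1099/20 ≈ -54.950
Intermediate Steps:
x(t) = -8 + t
j = -50
L(p) = (1 + p)/(2*p) (L(p) = (1 + p)/((2*p)) = (1 + p)*(1/(2*p)) = (1 + p)/(2*p))
j + x(-1)*L(10) = -50 + (-8 - 1)*((1/2)*(1 + 10)/10) = -50 - 9*11/(2*10) = -50 - 9*11/20 = -50 - 99/20 = -1099/20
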